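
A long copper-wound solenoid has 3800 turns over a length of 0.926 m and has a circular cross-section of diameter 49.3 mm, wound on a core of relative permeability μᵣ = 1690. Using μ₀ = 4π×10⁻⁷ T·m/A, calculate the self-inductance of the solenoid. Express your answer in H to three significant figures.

A = π(d/2)² = π(2.465×10^-2 m)² = 1.909×10^-3 m².
For a long solenoid, L = μ₀μᵣN²A/ℓ.
L = (4π×10⁻⁷)(1690)(3800)²(1.909×10^-3)/(0.926 m) = 63.22 H.

L ≈ 63.2 H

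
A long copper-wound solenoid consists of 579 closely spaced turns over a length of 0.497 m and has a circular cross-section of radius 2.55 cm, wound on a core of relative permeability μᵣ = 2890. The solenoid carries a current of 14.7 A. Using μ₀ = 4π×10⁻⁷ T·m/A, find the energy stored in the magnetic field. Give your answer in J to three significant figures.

A = πr² = π(2.550×10^-2 m)² = 2.043×10^-3 m².
L = μ₀μᵣN²A/ℓ = (4π×10⁻⁷)(2890)(579)²(2.043×10^-3)/(0.497) = 5.004 H.
U = ½LI² = ½(5.004)(14.7)² = 540.7 J.

U ≈ 541 J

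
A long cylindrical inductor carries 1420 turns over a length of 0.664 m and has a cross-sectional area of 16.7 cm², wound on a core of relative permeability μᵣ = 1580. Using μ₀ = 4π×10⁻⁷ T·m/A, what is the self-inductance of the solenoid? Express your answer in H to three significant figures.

A = 16.7 cm² = 1.670×10^-3 m².
For a long solenoid, L = μ₀μᵣN²A/ℓ.
L = (4π×10⁻⁷)(1580)(1420)²(1.670×10^-3)/(0.664 m) = 10.07 H.

L ≈ 10.1 H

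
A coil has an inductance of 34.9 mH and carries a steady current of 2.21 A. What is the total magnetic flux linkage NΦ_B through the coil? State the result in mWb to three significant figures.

From L = NΦ_B/I, the flux linkage is NΦ_B = LI.
NΦ_B = (3.490×10^-2 H)(2.21 A) = 7.713×10^-2 Wb.

NΦ_B ≈ 77.1 mWb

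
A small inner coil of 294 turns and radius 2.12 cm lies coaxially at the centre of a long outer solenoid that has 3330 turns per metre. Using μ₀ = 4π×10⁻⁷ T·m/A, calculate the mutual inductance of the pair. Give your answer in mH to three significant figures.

The outer solenoid produces a uniform field B₁ = μ₀n₁I₁ across the inner coil,
so the flux linkage is N₂Φ = N₂B₁A₂ = μ₀n₁N₂A₂·I₁, giving M = μ₀n₁N₂A₂.
A₂ = πr² = π(2.120×10^-2 m)² = 1.412×10^-3 m².
M = (4π×10⁻⁷)(3330)(294)(1.412×10^-3) = 1.737×10^-3 H.

M ≈ 1.74 mH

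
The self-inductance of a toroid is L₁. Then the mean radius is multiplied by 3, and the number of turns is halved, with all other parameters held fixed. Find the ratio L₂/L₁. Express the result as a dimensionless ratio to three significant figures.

For a toroid, L ∝ μᵣN²A/R.
L₂/L₁ = (3)^-1 × (0.5)^2 = 0.0833.

L₂/L₁ = 0.0833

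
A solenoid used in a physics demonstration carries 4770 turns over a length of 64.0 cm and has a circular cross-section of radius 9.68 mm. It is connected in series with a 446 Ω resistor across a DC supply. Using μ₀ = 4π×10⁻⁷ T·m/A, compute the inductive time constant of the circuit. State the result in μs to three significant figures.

A = πr² = π(9.680×10^-3 m)² = 2.944×10^-4 m².
L = μ₀N²A/ℓ = (4π×10⁻⁷)(4770)²(2.944×10^-4)/(0.64) = 1.315×10^-2 H.
τ = L/R = (1.315×10^-2)/(446) = 2.949×10^-5 s.

τ ≈ 29.5 μs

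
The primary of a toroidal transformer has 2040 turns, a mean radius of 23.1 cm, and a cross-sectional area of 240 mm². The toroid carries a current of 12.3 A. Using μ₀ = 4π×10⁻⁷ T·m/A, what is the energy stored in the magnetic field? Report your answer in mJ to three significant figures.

L = μ₀N²A/(2πR) = (4π×10⁻⁷)(2040)²(2.400×10^-4)/(2π×0.231) = 8.647×10^-4 H.
U = ½LI² = ½(8.647×10^-4)(12.3)² = 6.541×10^-2 J.

U ≈ 65.4 mJ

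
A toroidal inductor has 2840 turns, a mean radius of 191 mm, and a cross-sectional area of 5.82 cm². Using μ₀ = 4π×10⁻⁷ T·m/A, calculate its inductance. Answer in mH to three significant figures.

L ≈ 4.92 mH

For a thin toroid, L = μ₀N²A/(2πR).
L = (4π×10⁻⁷)(2840)²(5.820×10^-4) / (2π×0.191 m) = 4.915×10^-3 H.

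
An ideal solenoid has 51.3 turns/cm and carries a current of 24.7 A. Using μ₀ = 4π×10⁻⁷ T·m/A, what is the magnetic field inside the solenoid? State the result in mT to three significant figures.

Inside a long solenoid, B = μ₀nI.
B = (4π×10⁻⁷)(5.130×10^3 m⁻¹)(24.7 A) = 0.1592 T.

B ≈ 159 mT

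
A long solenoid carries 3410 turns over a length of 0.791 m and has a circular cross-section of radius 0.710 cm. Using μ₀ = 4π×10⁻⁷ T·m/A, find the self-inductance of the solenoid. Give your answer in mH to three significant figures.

L ≈ 2.93 mH

A = πr² = π(7.100×10^-3 m)² = 1.584×10^-4 m².
For a long solenoid, L = μ₀N²A/ℓ.
L = (4π×10⁻⁷)(3410)²(1.584×10^-4)/(0.791 m) = 2.926×10^-3 H.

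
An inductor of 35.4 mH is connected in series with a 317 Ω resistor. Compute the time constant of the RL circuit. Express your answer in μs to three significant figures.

τ ≈ 112 μs

τ = L/R = (3.540×10^-2 H)/(317 Ω) = 1.117×10^-4 s.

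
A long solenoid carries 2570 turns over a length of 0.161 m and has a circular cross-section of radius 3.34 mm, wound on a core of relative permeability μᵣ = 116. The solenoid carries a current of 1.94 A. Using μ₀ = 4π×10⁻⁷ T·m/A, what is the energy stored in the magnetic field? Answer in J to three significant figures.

A = πr² = π(3.340×10^-3 m)² = 3.5046×10^-5 m².
L = μ₀μᵣN²A/ℓ = (4π×10⁻⁷)(116)(2570)²(3.5046×10^-5)/(0.161) = 0.2096 H.
U = ½LI² = ½(0.2096)(1.94)² = 0.3944 J.

U ≈ 0.394 J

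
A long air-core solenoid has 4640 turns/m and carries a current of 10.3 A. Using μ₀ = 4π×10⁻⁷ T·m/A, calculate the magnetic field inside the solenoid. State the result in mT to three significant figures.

B ≈ 60.1 mT

Inside a long solenoid, B = μ₀nI.
B = (4π×10⁻⁷)(4.640×10^3 m⁻¹)(10.3 A) = 6.006×10^-2 T.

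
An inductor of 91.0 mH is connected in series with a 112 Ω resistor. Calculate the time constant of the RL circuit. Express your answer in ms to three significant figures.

τ = L/R = (9.100×10^-2 H)/(112 Ω) = 8.125×10^-4 s.

τ ≈ 0.813 ms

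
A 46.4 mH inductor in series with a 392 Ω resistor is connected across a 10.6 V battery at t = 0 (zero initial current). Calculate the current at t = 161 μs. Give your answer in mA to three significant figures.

I ≈ 20.1 mA

τ = L/R = 4.640×10^-2/392 = 1.184×10^-4 s; final current I_∞ = ε/R = 10.6/392 = 2.704×10^-2 A.
I(t) = I_∞(1 − e^(−t/τ)) with t/τ = 1.360.
I = (2.704×10^-2)(1 − e^(−1.360)) = 2.010×10^-2 A.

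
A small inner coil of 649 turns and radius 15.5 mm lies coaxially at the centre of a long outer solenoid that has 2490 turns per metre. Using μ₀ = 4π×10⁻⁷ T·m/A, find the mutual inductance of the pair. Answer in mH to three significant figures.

M ≈ 1.53 mH

The outer solenoid produces a uniform field B₁ = μ₀n₁I₁ across the inner coil,
so the flux linkage is N₂Φ = N₂B₁A₂ = μ₀n₁N₂A₂·I₁, giving M = μ₀n₁N₂A₂.
A₂ = πr² = π(1.550×10^-2 m)² = 7.548×10^-4 m².
M = (4π×10⁻⁷)(2490)(649)(7.548×10^-4) = 1.533×10^-3 H.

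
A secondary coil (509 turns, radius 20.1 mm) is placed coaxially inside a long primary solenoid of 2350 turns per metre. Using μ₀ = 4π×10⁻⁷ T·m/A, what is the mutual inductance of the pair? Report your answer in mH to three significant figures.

M ≈ 1.91 mH

The outer solenoid produces a uniform field B₁ = μ₀n₁I₁ across the inner coil,
so the flux linkage is N₂Φ = N₂B₁A₂ = μ₀n₁N₂A₂·I₁, giving M = μ₀n₁N₂A₂.
A₂ = πr² = π(2.010×10^-2 m)² = 1.269×10^-3 m².
M = (4π×10⁻⁷)(2350)(509)(1.269×10^-3) = 1.908×10^-3 H.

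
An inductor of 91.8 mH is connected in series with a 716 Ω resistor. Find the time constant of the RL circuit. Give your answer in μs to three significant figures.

τ ≈ 128 μs

τ = L/R = (9.180×10^-2 H)/(716 Ω) = 1.282×10^-4 s.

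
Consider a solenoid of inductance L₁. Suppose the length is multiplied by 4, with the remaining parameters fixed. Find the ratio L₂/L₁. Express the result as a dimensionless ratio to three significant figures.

L₂/L₁ = 0.250

For a solenoid, L ∝ μᵣN²A/ℓ.
L₂/L₁ = (4)^-1 = 0.250.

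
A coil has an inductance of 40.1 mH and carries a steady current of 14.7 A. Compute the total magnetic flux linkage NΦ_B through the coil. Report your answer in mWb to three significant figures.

NΦ_B ≈ 589 mWb

From L = NΦ_B/I, the flux linkage is NΦ_B = LI.
NΦ_B = (4.010×10^-2 H)(14.7 A) = 0.58947 Wb.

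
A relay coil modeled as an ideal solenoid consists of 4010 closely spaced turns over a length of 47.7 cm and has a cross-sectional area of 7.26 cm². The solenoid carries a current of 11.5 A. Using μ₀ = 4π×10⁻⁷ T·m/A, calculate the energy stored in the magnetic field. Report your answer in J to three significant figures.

U ≈ 2.03 J

A = 7.26 cm² = 7.260×10^-4 m².
L = μ₀N²A/ℓ = (4π×10⁻⁷)(4010)²(7.260×10^-4)/(0.477) = 3.076×10^-2 H.
U = ½LI² = ½(3.076×10^-2)(11.5)² = 2.034 J.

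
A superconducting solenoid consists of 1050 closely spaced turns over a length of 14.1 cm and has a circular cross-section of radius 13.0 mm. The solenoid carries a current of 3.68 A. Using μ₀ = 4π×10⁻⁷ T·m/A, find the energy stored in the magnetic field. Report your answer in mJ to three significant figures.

A = πr² = π(1.300×10^-2 m)² = 5.309×10^-4 m².
L = μ₀N²A/ℓ = (4π×10⁻⁷)(1050)²(5.309×10^-4)/(0.141) = 5.217×10^-3 H.
U = ½LI² = ½(5.217×10^-3)(3.68)² = 3.532×10^-2 J.

U ≈ 35.3 mJ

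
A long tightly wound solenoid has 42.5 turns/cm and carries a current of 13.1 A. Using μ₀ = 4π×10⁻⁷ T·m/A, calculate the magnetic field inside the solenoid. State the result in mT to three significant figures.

Inside a long solenoid, B = μ₀nI.
B = (4π×10⁻⁷)(4.250×10^3 m⁻¹)(13.1 A) = 6.996×10^-2 T.

B ≈ 70.0 mT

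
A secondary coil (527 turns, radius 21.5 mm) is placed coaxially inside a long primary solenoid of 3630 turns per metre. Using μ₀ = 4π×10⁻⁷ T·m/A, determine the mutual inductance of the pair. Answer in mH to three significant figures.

The outer solenoid produces a uniform field B₁ = μ₀n₁I₁ across the inner coil,
so the flux linkage is N₂Φ = N₂B₁A₂ = μ₀n₁N₂A₂·I₁, giving M = μ₀n₁N₂A₂.
A₂ = πr² = π(2.150×10^-2 m)² = 1.452×10^-3 m².
M = (4π×10⁻⁷)(3630)(527)(1.452×10^-3) = 3.491×10^-3 H.

M ≈ 3.49 mH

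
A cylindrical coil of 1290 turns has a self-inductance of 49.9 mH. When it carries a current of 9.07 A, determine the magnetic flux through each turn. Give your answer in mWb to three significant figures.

From L = NΦ_B/I, the flux per turn is Φ_B = LI/N.
Φ_B = (4.990×10^-2 H)(9.07 A)/1290 = 3.508×10^-4 Wb.

Φ_B ≈ 0.351 mWb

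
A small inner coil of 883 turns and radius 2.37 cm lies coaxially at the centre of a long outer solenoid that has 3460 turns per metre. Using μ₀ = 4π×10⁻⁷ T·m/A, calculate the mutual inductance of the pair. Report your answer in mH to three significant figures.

The outer solenoid produces a uniform field B₁ = μ₀n₁I₁ across the inner coil,
so the flux linkage is N₂Φ = N₂B₁A₂ = μ₀n₁N₂A₂·I₁, giving M = μ₀n₁N₂A₂.
A₂ = πr² = π(2.370×10^-2 m)² = 1.7646×10^-3 m².
M = (4π×10⁻⁷)(3460)(883)(1.7646×10^-3) = 6.7747×10^-3 H.

M ≈ 6.77 mH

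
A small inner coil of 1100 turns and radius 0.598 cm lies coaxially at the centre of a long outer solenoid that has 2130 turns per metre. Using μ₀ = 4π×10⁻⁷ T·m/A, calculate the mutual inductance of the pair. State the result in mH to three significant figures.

M ≈ 0.331 mH

The outer solenoid produces a uniform field B₁ = μ₀n₁I₁ across the inner coil,
so the flux linkage is N₂Φ = N₂B₁A₂ = μ₀n₁N₂A₂·I₁, giving M = μ₀n₁N₂A₂.
A₂ = πr² = π(5.980×10^-3 m)² = 1.123×10^-4 m².
M = (4π×10⁻⁷)(2130)(1100)(1.123×10^-4) = 3.308×10^-4 H.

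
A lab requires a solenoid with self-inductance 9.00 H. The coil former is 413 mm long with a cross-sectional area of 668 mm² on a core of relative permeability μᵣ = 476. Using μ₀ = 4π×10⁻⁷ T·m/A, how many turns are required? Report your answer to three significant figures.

A = 668 mm² = 6.680×10^-4 m².
From L = μ₀μᵣN²A/ℓ, N = √(Lℓ / (μ₀μᵣA)).
N = √[(9)(0.413) / ((4π×10⁻⁷)(476)×6.680×10^-4)] = √(9.302×10^6) ≈ 3050.0.

N ≈ 3050 turns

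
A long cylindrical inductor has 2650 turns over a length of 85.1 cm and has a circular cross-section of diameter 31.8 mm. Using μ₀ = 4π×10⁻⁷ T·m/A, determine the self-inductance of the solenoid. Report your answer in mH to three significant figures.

L ≈ 8.24 mH

A = π(d/2)² = π(1.590×10^-2 m)² = 7.942×10^-4 m².
For a long solenoid, L = μ₀N²A/ℓ.
L = (4π×10⁻⁷)(2650)²(7.942×10^-4)/(0.851 m) = 8.236×10^-3 H.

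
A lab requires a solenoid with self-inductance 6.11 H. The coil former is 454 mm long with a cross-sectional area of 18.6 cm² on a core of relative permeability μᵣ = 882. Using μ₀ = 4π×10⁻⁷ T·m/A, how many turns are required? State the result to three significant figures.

N ≈ 1160 turns

A = 18.6 cm² = 1.860×10^-3 m².
From L = μ₀μᵣN²A/ℓ, N = √(Lℓ / (μ₀μᵣA)).
N = √[(6.11)(0.454) / ((4π×10⁻⁷)(882)×1.860×10^-3)] = √(1.346×10^6) ≈ 1160.0.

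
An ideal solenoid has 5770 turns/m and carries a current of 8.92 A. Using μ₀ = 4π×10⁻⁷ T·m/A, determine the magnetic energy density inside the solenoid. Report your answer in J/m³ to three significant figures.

u ≈ 1660 J/m³

B = μ₀nI = (4π×10⁻⁷)(5.770×10^3)(8.92) = 6.468×10^-2 T.
u = B²/(2μ₀) = (6.468×10^-2)²/(2×4π×10⁻⁷) = 1.664×10^3 J/m³.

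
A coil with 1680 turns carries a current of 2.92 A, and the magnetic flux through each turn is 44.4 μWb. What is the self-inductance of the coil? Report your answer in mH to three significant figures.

Self-inductance is defined by L = NΦ_B/I (flux linkage over current).
L = (1680)(4.440×10^-5 Wb)/(2.92 A) = 2.5545×10^-2 H.

L ≈ 25.5 mH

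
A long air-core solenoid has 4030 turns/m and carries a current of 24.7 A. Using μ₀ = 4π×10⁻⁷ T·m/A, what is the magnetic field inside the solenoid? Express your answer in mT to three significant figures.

Inside a long solenoid, B = μ₀nI.
B = (4π×10⁻⁷)(4.030×10^3 m⁻¹)(24.7 A) = 0.1251 T.

B ≈ 125 mT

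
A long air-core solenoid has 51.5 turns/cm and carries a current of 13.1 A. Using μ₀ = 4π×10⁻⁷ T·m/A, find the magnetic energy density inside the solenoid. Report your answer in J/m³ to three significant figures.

u ≈ 2860 J/m³

B = μ₀nI = (4π×10⁻⁷)(5.150×10^3)(13.1) = 8.478×10^-2 T.
u = B²/(2μ₀) = (8.478×10^-2)²/(2×4π×10⁻⁷) = 2.860×10^3 J/m³.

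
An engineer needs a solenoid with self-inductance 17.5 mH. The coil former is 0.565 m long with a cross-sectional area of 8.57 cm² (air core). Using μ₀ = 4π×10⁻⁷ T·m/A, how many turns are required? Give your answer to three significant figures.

A = 8.57 cm² = 8.570×10^-4 m².
From L = μ₀N²A/ℓ, N = √(Lℓ / (μ₀A)).
N = √[(1.750×10^-2)(0.565) / ((4π×10⁻⁷)×8.570×10^-4)] = √(9.181×10^6) ≈ 3030.0.

N ≈ 3030 turns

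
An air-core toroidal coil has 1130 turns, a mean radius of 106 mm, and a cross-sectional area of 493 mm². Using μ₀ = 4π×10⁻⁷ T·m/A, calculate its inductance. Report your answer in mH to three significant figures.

For a thin toroid, L = μ₀N²A/(2πR).
L = (4π×10⁻⁷)(1130)²(4.930×10^-4) / (2π×0.106 m) = 1.188×10^-3 H.

L ≈ 1.19 mH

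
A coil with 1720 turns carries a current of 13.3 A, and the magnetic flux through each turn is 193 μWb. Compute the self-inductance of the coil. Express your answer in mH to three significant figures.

Self-inductance is defined by L = NΦ_B/I (flux linkage over current).
L = (1720)(1.930×10^-4 Wb)/(13.3 A) = 2.496×10^-2 H.

L ≈ 25.0 mH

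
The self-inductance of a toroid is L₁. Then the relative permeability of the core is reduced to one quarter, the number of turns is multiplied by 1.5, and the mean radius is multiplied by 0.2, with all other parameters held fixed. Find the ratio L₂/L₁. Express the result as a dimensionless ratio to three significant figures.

For a toroid, L ∝ μᵣN²A/R.
L₂/L₁ = (0.25) × (1.5)^2 × (0.2)^-1 = 2.81.

L₂/L₁ = 2.81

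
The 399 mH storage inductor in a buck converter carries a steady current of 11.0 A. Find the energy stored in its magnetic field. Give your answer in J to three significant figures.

Stored magnetic energy: U = ½LI².
U = ½(0.399 H)(11.0 A)² = 24.14 J.

U ≈ 24.1 J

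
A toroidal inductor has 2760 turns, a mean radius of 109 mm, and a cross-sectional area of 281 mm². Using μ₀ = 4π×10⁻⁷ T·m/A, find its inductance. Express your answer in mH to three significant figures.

For a thin toroid, L = μ₀N²A/(2πR).
L = (4π×10⁻⁷)(2760)²(2.810×10^-4) / (2π×0.109 m) = 3.928×10^-3 H.

L ≈ 3.93 mH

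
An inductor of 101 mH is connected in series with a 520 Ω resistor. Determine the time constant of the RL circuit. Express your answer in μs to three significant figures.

τ = L/R = (0.101 H)/(520 Ω) = 1.942×10^-4 s.

τ ≈ 194 μs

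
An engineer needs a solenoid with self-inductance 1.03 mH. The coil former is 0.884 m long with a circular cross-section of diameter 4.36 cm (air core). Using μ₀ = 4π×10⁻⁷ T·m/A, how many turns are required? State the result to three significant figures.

N ≈ 697 turns

A = π(d/2)² = π(2.180×10^-2 m)² = 1.493×10^-3 m².
From L = μ₀N²A/ℓ, N = √(Lℓ / (μ₀A)).
N = √[(1.030×10^-3)(0.884) / ((4π×10⁻⁷)×1.493×10^-3)] = √(4.853×10^5) ≈ 696.6.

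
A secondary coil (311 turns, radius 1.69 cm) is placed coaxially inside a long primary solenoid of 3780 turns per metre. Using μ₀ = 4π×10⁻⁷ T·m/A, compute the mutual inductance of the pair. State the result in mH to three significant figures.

M ≈ 1.33 mH

The outer solenoid produces a uniform field B₁ = μ₀n₁I₁ across the inner coil,
so the flux linkage is N₂Φ = N₂B₁A₂ = μ₀n₁N₂A₂·I₁, giving M = μ₀n₁N₂A₂.
A₂ = πr² = π(1.690×10^-2 m)² = 8.973×10^-4 m².
M = (4π×10⁻⁷)(3780)(311)(8.973×10^-4) = 1.326×10^-3 H.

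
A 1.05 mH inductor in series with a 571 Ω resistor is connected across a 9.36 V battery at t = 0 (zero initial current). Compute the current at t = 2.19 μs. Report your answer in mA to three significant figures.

I ≈ 11.4 mA

τ = L/R = 1.050×10^-3/571 = 1.839×10^-6 s; final current I_∞ = ε/R = 9.36/571 = 1.639×10^-2 A.
I(t) = I_∞(1 − e^(−t/τ)) with t/τ = 1.191.
I = (1.639×10^-2)(1 − e^(−1.191)) = 1.141×10^-2 A.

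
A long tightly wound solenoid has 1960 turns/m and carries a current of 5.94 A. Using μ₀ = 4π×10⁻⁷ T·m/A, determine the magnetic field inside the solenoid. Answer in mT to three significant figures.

B ≈ 14.6 mT

Inside a long solenoid, B = μ₀nI.
B = (4π×10⁻⁷)(1.960×10^3 m⁻¹)(5.94 A) = 1.463×10^-2 T.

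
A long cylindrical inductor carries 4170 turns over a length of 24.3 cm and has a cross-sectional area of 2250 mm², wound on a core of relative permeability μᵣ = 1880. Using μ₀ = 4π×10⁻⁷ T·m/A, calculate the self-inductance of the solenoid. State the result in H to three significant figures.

A = 2250 mm² = 2.250×10^-3 m².
For a long solenoid, L = μ₀μᵣN²A/ℓ.
L = (4π×10⁻⁷)(1880)(4170)²(2.250×10^-3)/(0.243 m) = 380.4 H.

L ≈ 380 H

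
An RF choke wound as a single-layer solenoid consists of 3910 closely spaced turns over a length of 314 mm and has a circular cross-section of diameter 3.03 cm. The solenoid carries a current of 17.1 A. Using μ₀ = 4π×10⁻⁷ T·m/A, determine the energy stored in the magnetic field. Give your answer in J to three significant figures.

A = π(d/2)² = π(1.515×10^-2 m)² = 7.211×10^-4 m².
L = μ₀N²A/ℓ = (4π×10⁻⁷)(3910)²(7.211×10^-4)/(0.314) = 4.412×10^-2 H.
U = ½LI² = ½(4.412×10^-2)(17.1)² = 6.45 J.

U ≈ 6.45 J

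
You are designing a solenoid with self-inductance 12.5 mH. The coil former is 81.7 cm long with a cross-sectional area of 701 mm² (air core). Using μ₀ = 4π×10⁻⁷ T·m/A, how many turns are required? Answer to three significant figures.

N ≈ 3400 turns

A = 701 mm² = 7.010×10^-4 m².
From L = μ₀N²A/ℓ, N = √(Lℓ / (μ₀A)).
N = √[(1.250×10^-2)(0.817) / ((4π×10⁻⁷)×7.010×10^-4)] = √(1.159×10^7) ≈ 3404.9.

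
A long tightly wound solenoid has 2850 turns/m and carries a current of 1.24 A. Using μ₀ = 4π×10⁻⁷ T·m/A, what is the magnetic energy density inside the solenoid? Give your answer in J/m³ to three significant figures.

B = μ₀nI = (4π×10⁻⁷)(2.850×10^3)(1.24) = 4.441×10^-3 T.
u = B²/(2μ₀) = (4.441×10^-3)²/(2×4π×10⁻⁷) = 7.847 J/m³.

u ≈ 7.85 J/m³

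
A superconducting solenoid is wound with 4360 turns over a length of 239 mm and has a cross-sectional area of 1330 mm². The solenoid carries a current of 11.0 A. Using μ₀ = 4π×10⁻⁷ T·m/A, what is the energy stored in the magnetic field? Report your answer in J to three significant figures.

A = 1330 mm² = 1.330×10^-3 m².
L = μ₀N²A/ℓ = (4π×10⁻⁷)(4360)²(1.330×10^-3)/(0.239) = 0.1329 H.
U = ½LI² = ½(0.1329)(11.0)² = 8.043 J.

U ≈ 8.04 J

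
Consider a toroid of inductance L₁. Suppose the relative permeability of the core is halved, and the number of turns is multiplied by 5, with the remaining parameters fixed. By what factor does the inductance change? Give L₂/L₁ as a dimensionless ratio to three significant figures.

For a toroid, L ∝ μᵣN²A/R.
L₂/L₁ = (0.5) × (5)^2 = 12.5.

L₂/L₁ = 12.5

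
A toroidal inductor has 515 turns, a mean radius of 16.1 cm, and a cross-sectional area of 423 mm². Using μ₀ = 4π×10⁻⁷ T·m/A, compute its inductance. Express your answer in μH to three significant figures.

For a thin toroid, L = μ₀N²A/(2πR).
L = (4π×10⁻⁷)(515)²(4.230×10^-4) / (2π×0.161 m) = 1.394×10^-4 H.

L ≈ 139 μH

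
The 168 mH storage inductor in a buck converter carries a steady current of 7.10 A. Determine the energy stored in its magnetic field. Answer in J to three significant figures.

Stored magnetic energy: U = ½LI².
U = ½(0.168 H)(7.10 A)² = 4.234 J.

U ≈ 4.23 J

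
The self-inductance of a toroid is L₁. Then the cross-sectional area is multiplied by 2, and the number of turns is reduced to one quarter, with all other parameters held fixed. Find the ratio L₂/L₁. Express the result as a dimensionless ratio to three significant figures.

L₂/L₁ = 0.125

For a toroid, L ∝ μᵣN²A/R.
L₂/L₁ = (2) × (0.25)^2 = 0.125.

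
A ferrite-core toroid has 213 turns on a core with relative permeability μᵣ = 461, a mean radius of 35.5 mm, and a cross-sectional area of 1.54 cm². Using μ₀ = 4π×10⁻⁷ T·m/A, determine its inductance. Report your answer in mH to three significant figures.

For a thin toroid, L = μ₀μᵣN²A/(2πR).
L = (4π×10⁻⁷)(461)(213)²(1.540×10^-4) / (2π×3.550×10^-2 m) = 1.8146×10^-2 H.

L ≈ 18.1 mH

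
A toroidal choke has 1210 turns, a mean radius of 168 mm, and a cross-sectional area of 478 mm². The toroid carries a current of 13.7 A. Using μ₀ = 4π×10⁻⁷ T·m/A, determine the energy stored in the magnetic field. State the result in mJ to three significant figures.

L = μ₀N²A/(2πR) = (4π×10⁻⁷)(1210)²(4.780×10^-4)/(2π×0.168) = 8.331×10^-4 H.
U = ½LI² = ½(8.331×10^-4)(13.7)² = 7.819×10^-2 J.

U ≈ 78.2 mJ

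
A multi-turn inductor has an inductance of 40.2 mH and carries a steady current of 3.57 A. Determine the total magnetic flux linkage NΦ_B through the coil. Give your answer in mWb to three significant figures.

From L = NΦ_B/I, the flux linkage is NΦ_B = LI.
NΦ_B = (4.020×10^-2 H)(3.57 A) = 0.1435 Wb.

NΦ_B ≈ 144 mWb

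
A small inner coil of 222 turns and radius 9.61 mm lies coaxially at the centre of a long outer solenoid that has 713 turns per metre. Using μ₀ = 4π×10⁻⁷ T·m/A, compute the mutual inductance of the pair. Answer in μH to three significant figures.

The outer solenoid produces a uniform field B₁ = μ₀n₁I₁ across the inner coil,
so the flux linkage is N₂Φ = N₂B₁A₂ = μ₀n₁N₂A₂·I₁, giving M = μ₀n₁N₂A₂.
A₂ = πr² = π(9.610×10^-3 m)² = 2.901×10^-4 m².
M = (4π×10⁻⁷)(713)(222)(2.901×10^-4) = 5.771×10^-5 H.

M ≈ 57.7 μH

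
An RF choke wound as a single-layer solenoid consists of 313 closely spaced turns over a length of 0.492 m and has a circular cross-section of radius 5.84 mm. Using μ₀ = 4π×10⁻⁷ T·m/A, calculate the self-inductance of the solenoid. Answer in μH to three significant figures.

A = πr² = π(5.840×10^-3 m)² = 1.071×10^-4 m².
For a long solenoid, L = μ₀N²A/ℓ.
L = (4π×10⁻⁷)(313)²(1.071×10^-4)/(0.492 m) = 2.681×10^-5 H.

L ≈ 26.8 μH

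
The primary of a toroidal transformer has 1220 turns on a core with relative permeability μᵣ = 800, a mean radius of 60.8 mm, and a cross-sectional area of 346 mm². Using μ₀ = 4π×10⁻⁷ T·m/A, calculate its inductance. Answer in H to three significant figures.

For a thin toroid, L = μ₀μᵣN²A/(2πR).
L = (4π×10⁻⁷)(800)(1220)²(3.460×10^-4) / (2π×6.080×10^-2 m) = 1.355 H.

L ≈ 1.36 H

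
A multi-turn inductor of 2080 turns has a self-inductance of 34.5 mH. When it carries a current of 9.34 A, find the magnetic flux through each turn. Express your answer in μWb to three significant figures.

Φ_B ≈ 155 μWb

From L = NΦ_B/I, the flux per turn is Φ_B = LI/N.
Φ_B = (3.450×10^-2 H)(9.34 A)/2080 = 1.549×10^-4 Wb.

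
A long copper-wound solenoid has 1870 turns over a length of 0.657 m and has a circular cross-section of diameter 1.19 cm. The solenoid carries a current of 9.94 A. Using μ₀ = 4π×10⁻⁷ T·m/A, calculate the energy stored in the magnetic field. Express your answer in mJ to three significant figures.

U ≈ 36.7 mJ

A = π(d/2)² = π(5.950×10^-3 m)² = 1.112×10^-4 m².
L = μ₀N²A/ℓ = (4π×10⁻⁷)(1870)²(1.112×10^-4)/(0.657) = 7.439×10^-4 H.
U = ½LI² = ½(7.439×10^-4)(9.94)² = 3.67497×10^-2 J.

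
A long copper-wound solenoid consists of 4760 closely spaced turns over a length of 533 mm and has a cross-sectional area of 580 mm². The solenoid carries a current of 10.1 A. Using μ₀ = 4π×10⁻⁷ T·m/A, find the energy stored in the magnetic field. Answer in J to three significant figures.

A = 580 mm² = 5.800×10^-4 m².
L = μ₀N²A/ℓ = (4π×10⁻⁷)(4760)²(5.800×10^-4)/(0.533) = 3.098×10^-2 H.
U = ½LI² = ½(3.098×10^-2)(10.1)² = 1.58 J.

U ≈ 1.58 J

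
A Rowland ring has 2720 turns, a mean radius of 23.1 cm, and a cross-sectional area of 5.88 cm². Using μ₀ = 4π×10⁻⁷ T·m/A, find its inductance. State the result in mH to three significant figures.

L ≈ 3.77 mH

For a thin toroid, L = μ₀N²A/(2πR).
L = (4π×10⁻⁷)(2720)²(5.880×10^-4) / (2π×0.231 m) = 3.766×10^-3 H.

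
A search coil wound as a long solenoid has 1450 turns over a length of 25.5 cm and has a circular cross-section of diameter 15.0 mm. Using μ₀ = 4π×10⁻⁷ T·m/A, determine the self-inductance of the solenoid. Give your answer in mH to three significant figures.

A = π(d/2)² = π(7.500×10^-3 m)² = 1.767×10^-4 m².
For a long solenoid, L = μ₀N²A/ℓ.
L = (4π×10⁻⁷)(1450)²(1.767×10^-4)/(0.255 m) = 1.831×10^-3 H.

L ≈ 1.83 mH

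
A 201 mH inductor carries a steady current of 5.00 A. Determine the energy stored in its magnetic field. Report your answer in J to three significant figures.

Stored magnetic energy: U = ½LI².
U = ½(0.201 H)(5.00 A)² = 2.513 J.

U ≈ 2.51 J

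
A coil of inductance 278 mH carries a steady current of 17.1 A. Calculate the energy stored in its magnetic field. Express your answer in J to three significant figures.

U ≈ 40.6 J

Stored magnetic energy: U = ½LI².
U = ½(0.278 H)(17.1 A)² = 40.64 J.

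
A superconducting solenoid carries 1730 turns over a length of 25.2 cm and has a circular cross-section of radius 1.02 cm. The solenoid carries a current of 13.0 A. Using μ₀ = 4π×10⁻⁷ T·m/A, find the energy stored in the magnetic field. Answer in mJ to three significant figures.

U ≈ 412 mJ

A = πr² = π(1.020×10^-2 m)² = 3.269×10^-4 m².
L = μ₀N²A/ℓ = (4π×10⁻⁷)(1730)²(3.269×10^-4)/(0.252) = 4.878×10^-3 H.
U = ½LI² = ½(4.878×10^-3)(13.0)² = 0.4122 J.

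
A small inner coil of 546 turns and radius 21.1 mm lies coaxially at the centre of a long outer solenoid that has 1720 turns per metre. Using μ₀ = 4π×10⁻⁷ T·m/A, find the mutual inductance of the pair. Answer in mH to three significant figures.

M ≈ 1.65 mH

The outer solenoid produces a uniform field B₁ = μ₀n₁I₁ across the inner coil,
so the flux linkage is N₂Φ = N₂B₁A₂ = μ₀n₁N₂A₂·I₁, giving M = μ₀n₁N₂A₂.
A₂ = πr² = π(2.110×10^-2 m)² = 1.399×10^-3 m².
M = (4π×10⁻⁷)(1720)(546)(1.399×10^-3) = 1.651×10^-3 H.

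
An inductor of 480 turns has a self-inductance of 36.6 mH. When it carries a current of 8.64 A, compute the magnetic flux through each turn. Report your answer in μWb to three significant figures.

From L = NΦ_B/I, the flux per turn is Φ_B = LI/N.
Φ_B = (3.660×10^-2 H)(8.64 A)/480 = 6.588×10^-4 Wb.

Φ_B ≈ 659 μWb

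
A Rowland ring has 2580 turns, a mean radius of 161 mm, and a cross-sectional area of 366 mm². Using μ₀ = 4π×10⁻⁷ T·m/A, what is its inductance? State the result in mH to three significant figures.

For a thin toroid, L = μ₀N²A/(2πR).
L = (4π×10⁻⁷)(2580)²(3.660×10^-4) / (2π×0.161 m) = 3.026×10^-3 H.

L ≈ 3.03 mH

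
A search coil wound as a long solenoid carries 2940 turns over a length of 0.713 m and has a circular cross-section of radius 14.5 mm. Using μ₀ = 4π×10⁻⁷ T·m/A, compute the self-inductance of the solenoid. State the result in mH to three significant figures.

A = πr² = π(1.450×10^-2 m)² = 6.605×10^-4 m².
For a long solenoid, L = μ₀N²A/ℓ.
L = (4π×10⁻⁷)(2940)²(6.605×10^-4)/(0.713 m) = 1.006×10^-2 H.

L ≈ 10.1 mH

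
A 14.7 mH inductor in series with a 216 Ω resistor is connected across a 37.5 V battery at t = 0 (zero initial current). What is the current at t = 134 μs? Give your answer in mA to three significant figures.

τ = L/R = 1.470×10^-2/216 = 6.806×10^-5 s; final current I_∞ = ε/R = 37.5/216 = 0.1736 A.
I(t) = I_∞(1 − e^(−t/τ)) with t/τ = 1.969.
I = (0.1736)(1 − e^(−1.969)) = 0.1494 A.

I ≈ 149 mA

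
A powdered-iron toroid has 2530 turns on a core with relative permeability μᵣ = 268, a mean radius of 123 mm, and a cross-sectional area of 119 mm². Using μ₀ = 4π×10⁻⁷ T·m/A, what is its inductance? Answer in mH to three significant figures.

For a thin toroid, L = μ₀μᵣN²A/(2πR).
L = (4π×10⁻⁷)(268)(2530)²(1.190×10^-4) / (2π×0.123 m) = 0.3319 H.

L ≈ 332 mH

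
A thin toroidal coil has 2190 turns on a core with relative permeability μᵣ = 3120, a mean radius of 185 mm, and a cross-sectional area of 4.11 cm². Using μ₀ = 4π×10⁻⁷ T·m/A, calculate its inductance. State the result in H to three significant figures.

For a thin toroid, L = μ₀μᵣN²A/(2πR).
L = (4π×10⁻⁷)(3120)(2190)²(4.110×10^-4) / (2π×0.185 m) = 6.649 H.

L ≈ 6.65 H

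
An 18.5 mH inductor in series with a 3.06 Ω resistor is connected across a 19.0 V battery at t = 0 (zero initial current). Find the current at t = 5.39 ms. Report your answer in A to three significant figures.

τ = L/R = 1.850×10^-2/3.06 = 6.046×10^-3 s; final current I_∞ = ε/R = 19.0/3.06 = 6.209 A.
I(t) = I_∞(1 − e^(−t/τ)) with t/τ = 0.892.
I = (6.209)(1 − e^(−0.892)) = 3.663 A.

I ≈ 3.66 A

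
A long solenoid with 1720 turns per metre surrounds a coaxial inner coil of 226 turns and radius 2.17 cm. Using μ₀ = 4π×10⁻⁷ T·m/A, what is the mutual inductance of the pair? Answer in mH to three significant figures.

M ≈ 0.723 mH

The outer solenoid produces a uniform field B₁ = μ₀n₁I₁ across the inner coil,
so the flux linkage is N₂Φ = N₂B₁A₂ = μ₀n₁N₂A₂·I₁, giving M = μ₀n₁N₂A₂.
A₂ = πr² = π(2.170×10^-2 m)² = 1.479×10^-3 m².
M = (4π×10⁻⁷)(1720)(226)(1.479×10^-3) = 7.226×10^-4 H.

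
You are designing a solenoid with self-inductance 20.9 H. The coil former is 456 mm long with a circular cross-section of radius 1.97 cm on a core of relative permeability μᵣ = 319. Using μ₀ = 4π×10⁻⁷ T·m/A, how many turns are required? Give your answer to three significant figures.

A = πr² = π(1.970×10^-2 m)² = 1.219×10^-3 m².
From L = μ₀μᵣN²A/ℓ, N = √(Lℓ / (μ₀μᵣA)).
N = √[(20.9)(0.456) / ((4π×10⁻⁷)(319)×1.219×10^-3)] = √(1.950×10^7) ≈ 4415.8.

N ≈ 4420 turns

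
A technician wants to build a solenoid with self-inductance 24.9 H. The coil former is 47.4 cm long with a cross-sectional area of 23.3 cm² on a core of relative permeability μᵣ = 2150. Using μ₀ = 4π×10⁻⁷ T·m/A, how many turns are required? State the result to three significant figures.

N ≈ 1370 turns

A = 23.3 cm² = 2.330×10^-3 m².
From L = μ₀μᵣN²A/ℓ, N = √(Lℓ / (μ₀μᵣA)).
N = √[(24.9)(0.474) / ((4π×10⁻⁷)(2150)×2.330×10^-3)] = √(1.8749×10^6) ≈ 1369.3.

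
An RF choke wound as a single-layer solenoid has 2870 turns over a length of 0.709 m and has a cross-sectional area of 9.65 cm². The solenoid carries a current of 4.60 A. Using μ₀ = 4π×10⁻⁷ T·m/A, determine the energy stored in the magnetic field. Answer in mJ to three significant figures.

U ≈ 149 mJ

A = 9.65 cm² = 9.650×10^-4 m².
L = μ₀N²A/ℓ = (4π×10⁻⁷)(2870)²(9.650×10^-4)/(0.709) = 1.409×10^-2 H.
U = ½LI² = ½(1.409×10^-2)(4.60)² = 0.1491 J.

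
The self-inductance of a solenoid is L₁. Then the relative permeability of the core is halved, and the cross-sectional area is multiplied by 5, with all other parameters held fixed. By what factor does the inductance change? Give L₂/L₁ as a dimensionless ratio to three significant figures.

L₂/L₁ = 2.50

For a solenoid, L ∝ μᵣN²A/ℓ.
L₂/L₁ = (0.5) × (5) = 2.50.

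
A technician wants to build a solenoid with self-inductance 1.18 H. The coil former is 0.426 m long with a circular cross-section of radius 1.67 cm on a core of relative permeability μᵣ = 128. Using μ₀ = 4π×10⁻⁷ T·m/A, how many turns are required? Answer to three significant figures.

A = πr² = π(1.670×10^-2 m)² = 8.762×10^-4 m².
From L = μ₀μᵣN²A/ℓ, N = √(Lℓ / (μ₀μᵣA)).
N = √[(1.18)(0.426) / ((4π×10⁻⁷)(128)×8.762×10^-4)] = √(3.567×10^6) ≈ 1888.6.

N ≈ 1890 turns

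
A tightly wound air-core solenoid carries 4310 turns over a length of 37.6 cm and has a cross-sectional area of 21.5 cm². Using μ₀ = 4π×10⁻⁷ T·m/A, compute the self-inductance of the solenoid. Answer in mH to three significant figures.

A = 21.5 cm² = 2.150×10^-3 m².
For a long solenoid, L = μ₀N²A/ℓ.
L = (4π×10⁻⁷)(4310)²(2.150×10^-3)/(0.376 m) = 0.13348 H.

L ≈ 133 mH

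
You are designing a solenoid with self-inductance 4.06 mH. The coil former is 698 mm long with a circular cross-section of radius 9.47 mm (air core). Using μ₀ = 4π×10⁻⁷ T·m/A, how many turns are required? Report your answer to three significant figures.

A = πr² = π(9.470×10^-3 m)² = 2.817×10^-4 m².
From L = μ₀N²A/ℓ, N = √(Lℓ / (μ₀A)).
N = √[(4.060×10^-3)(0.698) / ((4π×10⁻⁷)×2.817×10^-4)] = √(8.004×10^6) ≈ 2829.2.

N ≈ 2830 turns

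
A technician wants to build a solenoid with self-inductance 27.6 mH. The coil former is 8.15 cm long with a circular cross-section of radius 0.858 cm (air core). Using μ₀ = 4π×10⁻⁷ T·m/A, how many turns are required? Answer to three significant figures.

N ≈ 2780 turns

A = πr² = π(8.580×10^-3 m)² = 2.313×10^-4 m².
From L = μ₀N²A/ℓ, N = √(Lℓ / (μ₀A)).
N = √[(2.760×10^-2)(8.150×10^-2) / ((4π×10⁻⁷)×2.313×10^-4)] = √(7.740×10^6) ≈ 2782.1.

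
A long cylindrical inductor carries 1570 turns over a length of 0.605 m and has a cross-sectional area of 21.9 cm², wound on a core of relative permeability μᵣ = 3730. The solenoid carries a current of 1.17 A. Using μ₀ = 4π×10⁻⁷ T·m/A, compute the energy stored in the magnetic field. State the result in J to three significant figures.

A = 21.9 cm² = 2.190×10^-3 m².
L = μ₀μᵣN²A/ℓ = (4π×10⁻⁷)(3730)(1570)²(2.190×10^-3)/(0.605) = 41.82 H.
U = ½LI² = ½(41.82)(1.17)² = 28.63 J.

U ≈ 28.6 J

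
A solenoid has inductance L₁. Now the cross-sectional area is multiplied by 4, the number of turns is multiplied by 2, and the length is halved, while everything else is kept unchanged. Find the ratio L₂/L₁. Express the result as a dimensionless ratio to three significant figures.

L₂/L₁ = 32.0

For a solenoid, L ∝ μᵣN²A/ℓ.
L₂/L₁ = (4) × (2)^2 × (0.5)^-1 = 32.0.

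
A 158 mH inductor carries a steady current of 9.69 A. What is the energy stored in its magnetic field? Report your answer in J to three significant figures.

U ≈ 7.42 J

Stored magnetic energy: U = ½LI².
U = ½(0.158 H)(9.69 A)² = 7.418 J.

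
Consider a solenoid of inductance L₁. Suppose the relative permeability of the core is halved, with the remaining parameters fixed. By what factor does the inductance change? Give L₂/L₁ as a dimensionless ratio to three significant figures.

For a solenoid, L ∝ μᵣN²A/ℓ.
L₂/L₁ = (0.5) = 0.500.

L₂/L₁ = 0.500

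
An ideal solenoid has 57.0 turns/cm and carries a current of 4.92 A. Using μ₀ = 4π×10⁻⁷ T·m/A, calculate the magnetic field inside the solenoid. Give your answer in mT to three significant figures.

B ≈ 35.2 mT

Inside a long solenoid, B = μ₀nI.
B = (4π×10⁻⁷)(5.700×10^3 m⁻¹)(4.92 A) = 3.524×10^-2 T.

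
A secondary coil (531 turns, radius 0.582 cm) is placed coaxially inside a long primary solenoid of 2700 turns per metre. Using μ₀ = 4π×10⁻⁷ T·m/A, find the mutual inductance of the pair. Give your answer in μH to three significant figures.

M ≈ 192 μH

The outer solenoid produces a uniform field B₁ = μ₀n₁I₁ across the inner coil,
so the flux linkage is N₂Φ = N₂B₁A₂ = μ₀n₁N₂A₂·I₁, giving M = μ₀n₁N₂A₂.
A₂ = πr² = π(5.820×10^-3 m)² = 1.064×10^-4 m².
M = (4π×10⁻⁷)(2700)(531)(1.064×10^-4) = 1.917×10^-4 H.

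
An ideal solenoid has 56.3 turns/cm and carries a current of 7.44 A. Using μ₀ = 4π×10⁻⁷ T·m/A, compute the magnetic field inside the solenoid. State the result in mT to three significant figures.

Inside a long solenoid, B = μ₀nI.
B = (4π×10⁻⁷)(5.630×10^3 m⁻¹)(7.44 A) = 5.264×10^-2 T.

B ≈ 52.6 mT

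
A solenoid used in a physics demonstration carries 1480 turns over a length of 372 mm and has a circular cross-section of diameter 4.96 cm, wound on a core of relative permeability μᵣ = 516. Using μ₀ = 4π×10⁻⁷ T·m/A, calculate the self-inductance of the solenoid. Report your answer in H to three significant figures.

L ≈ 7.38 H

A = π(d/2)² = π(2.480×10^-2 m)² = 1.932×10^-3 m².
For a long solenoid, L = μ₀μᵣN²A/ℓ.
L = (4π×10⁻⁷)(516)(1480)²(1.932×10^-3)/(0.372 m) = 7.377 H.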